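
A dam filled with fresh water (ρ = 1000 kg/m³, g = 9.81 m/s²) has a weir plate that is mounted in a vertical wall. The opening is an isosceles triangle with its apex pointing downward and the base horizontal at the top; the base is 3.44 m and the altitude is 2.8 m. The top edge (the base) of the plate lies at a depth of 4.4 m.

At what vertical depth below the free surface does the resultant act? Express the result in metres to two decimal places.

γ = ρg = 1000 × 9.81 = 9810 N/m³ = 9.81 kN/m³.
With the apex down, the centroid sits h/3 = 2.8/3 = 0.933333 m below the base (the top edge), so the centroid depth is h_c = 4.4 + 0.933333 = 5.33333 m.
A = ½ × 3.44 × 2.8 = 4.816 m².
Resultant F = γ·h_c·A = 9.81 × 5.33333 × 4.816 = 251.973 kN.
I_c = b·h³/36 = 3.44 × 2.8³/36 = 2.09764 m⁴.
Centre of pressure: y_p = y_c + I_c/(y_c·A) = 5.33333 + 2.09764/(5.33333 × 4.816) = 5.33333 + 0.0816669 = 5.415 m along the plane.

h_p = 5.42 m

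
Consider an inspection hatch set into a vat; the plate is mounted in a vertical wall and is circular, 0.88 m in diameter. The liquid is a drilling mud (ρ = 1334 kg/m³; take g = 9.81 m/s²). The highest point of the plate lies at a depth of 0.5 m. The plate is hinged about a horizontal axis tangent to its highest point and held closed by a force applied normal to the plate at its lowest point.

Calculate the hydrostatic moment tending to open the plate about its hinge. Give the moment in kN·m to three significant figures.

γ = ρg = 1334 × 9.81 / 1000 = 13.08654 kN/m³.
The centroid is at the centre, 0.44 m below the top of the plate, so the centroid depth is h_c = 0.5 + 0.44 = 0.94 m.
A = π(0.44)² = 0.608212 m².
Resultant F = γ·h_c·A = 13.08654 × 0.94 × 0.608212 = 7.48183 kN.
I_c = πr⁴/4 = π × 0.44⁴/4 = 0.0294375 m⁴.
Centre of pressure: y_p = y_c + I_c/(y_c·A) = 0.94 + 0.0294375/(0.94 × 0.608212) = 0.94 + 0.0514894 = 0.991489 m along the plane.
The resultant acts 0.44 + 0.0514894 = 0.491489 m (along the plate) below the hinge at the top edge, so the moment about the hinge is M = F × 0.491489 = 7.48183 × 0.491489 = 3.67724 kN·m.

M ≈ 3.68 kN·m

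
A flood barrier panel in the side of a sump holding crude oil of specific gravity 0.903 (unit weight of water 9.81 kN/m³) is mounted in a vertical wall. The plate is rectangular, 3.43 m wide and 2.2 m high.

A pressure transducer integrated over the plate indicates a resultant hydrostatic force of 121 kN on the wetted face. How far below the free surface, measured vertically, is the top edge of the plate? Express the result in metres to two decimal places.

d_top ≈ 0.71 m

γ = 0.903 × 9.81 = 8.85843 kN/m³.
A = 3.43 × 2.2 = 7.546 m².
From F = γ·h_c·A, the centroid depth is h_c = 121/(8.85843 × 7.546) = 1.81014 m.
The centroid lies 2.2/2 = 1.1 m below the top edge, so the top edge sits at h_top = 1.81014 − 1.1 = 0.71014 m below the surface.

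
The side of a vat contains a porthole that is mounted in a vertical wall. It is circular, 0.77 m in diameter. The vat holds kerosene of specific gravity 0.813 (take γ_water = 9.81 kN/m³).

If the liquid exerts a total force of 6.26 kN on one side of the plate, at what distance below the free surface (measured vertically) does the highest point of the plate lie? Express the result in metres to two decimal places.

γ = 0.813 × 9.81 = 7.97553 kN/m³.
A = π(0.385)² = 0.465663 m².
From F = γ·h_c·A, the centroid depth is h_c = 6.26/(7.97553 × 0.465663) = 1.68556 m.
The centroid is at the centre, 0.385 m below the top of the plate, so the highest point sits at h_top = 1.68556 − 0.385 = 1.30056 m below the surface.

d_top ≈ 1.30 m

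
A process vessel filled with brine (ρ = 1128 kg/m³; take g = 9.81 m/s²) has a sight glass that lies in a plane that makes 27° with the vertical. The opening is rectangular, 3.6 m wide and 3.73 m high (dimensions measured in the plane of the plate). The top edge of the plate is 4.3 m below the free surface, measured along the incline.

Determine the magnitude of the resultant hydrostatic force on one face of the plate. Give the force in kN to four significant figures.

γ = ρg = 1128 × 9.81 / 1000 = 11.06568 kN/m³.
The plate makes 27° with the vertical, i.e. θ = 90° − 27° = 63° to the horizontal. Measuring y along the incline from the free-surface line, vertical depth h = y·sinθ with sinθ = 0.891007.
The centroid lies 3.73/2 = 1.865 m below the top edge, so y_c = 4.3 + 1.865 = 6.165 m and h_c = 6.165 × 0.891007 = 5.49306 m.
A = 3.6 × 3.73 = 13.428 m².
Resultant F = γ·h_c·A = 11.06568 × 5.49306 × 13.428 = 816.214 kN.

F ≈ 816.2 kN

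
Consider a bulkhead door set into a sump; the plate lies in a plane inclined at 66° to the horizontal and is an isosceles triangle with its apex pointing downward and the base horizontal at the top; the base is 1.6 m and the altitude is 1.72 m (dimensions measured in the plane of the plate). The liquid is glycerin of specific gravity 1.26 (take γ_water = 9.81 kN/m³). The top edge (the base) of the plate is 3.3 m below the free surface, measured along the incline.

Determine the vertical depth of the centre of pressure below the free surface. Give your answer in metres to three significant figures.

γ = 1.26 × 9.81 = 12.3606 kN/m³.
Let θ = 66° be the plate's angle to the horizontal; measure y along the incline from where the plane meets the free surface. Vertical depth h = y·sinθ with sinθ = 0.913545.
With the apex down, the centroid sits h/3 = 1.72/3 = 0.573333 m below the base (the top edge), so y_c = 3.3 + 0.573333 = 3.87333 m and h_c = 3.87333 × 0.913545 = 3.53846 m.
A = ½ × 1.6 × 1.72 = 1.376 m².
Resultant F = γ·h_c·A = 12.3606 × 3.53846 × 1.376 = 60.1828 kN.
I_c = b·h³/36 = 1.6 × 1.72³/36 = 0.226153 m⁴.
Centre of pressure: y_p = y_c + I_c/(y_c·A) = 3.87333 + 0.226153/(3.87333 × 1.376) = 3.87333 + 0.0424326 = 3.91576 m along the plane.
Vertically, h_p = y_p·sinθ = 3.91576 × 0.913545 = 3.57722 m.

h_p = 3.58 m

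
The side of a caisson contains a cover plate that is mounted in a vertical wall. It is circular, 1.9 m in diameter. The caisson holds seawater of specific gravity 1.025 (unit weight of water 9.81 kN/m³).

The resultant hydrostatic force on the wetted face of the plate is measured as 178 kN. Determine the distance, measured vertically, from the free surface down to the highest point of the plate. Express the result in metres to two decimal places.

γ = 1.025 × 9.81 = 10.05525 kN/m³.
A = π(0.95)² = 2.83529 m².
From F = γ·h_c·A, the centroid depth is h_c = 178/(10.05525 × 2.83529) = 6.24352 m.
The centroid is at the centre, 0.95 m below the top of the plate, so the highest point sits at h_top = 6.24352 − 0.95 = 5.29352 m below the surface.

d_top ≈ 5.29 m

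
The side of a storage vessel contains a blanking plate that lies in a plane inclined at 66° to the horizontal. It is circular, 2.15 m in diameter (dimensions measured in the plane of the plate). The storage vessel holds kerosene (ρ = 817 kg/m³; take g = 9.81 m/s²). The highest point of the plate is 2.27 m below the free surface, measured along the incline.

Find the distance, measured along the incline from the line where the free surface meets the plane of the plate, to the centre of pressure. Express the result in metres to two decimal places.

γ = ρg = 817 × 9.81 / 1000 = 8.01477 kN/m³.
Let θ = 66° be the plate's angle to the horizontal; measure y along the incline from where the plane meets the free surface. Vertical depth h = y·sinθ with sinθ = 0.913545.
The centroid is at the centre, 1.075 m below the top of the plate, so y_c = 2.27 + 1.075 = 3.345 m and h_c = 3.345 × 0.913545 = 3.05581 m.
A = π(1.075)² = 3.6305 m².
Resultant F = γ·h_c·A = 8.01477 × 3.05581 × 3.6305 = 88.9168 kN.
I_c = πr⁴/4 = π × 1.075⁴/4 = 1.04888 m⁴.
Centre of pressure: y_p = y_c + I_c/(y_c·A) = 3.345 + 1.04888/(3.345 × 3.6305) = 3.345 + 0.0863701 = 3.43137 m along the plane.

y_p = 3.43 m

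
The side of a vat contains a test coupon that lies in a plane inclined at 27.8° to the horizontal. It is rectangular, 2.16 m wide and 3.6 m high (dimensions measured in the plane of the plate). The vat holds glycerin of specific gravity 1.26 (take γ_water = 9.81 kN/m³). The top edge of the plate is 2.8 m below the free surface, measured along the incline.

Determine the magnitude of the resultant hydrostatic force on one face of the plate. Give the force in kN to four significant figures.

F ≈ 206.2 kN

γ = 1.26 × 9.81 = 12.3606 kN/m³.
Let θ = 27.8° be the plate's angle to the horizontal; measure y along the incline from where the plane meets the free surface. Vertical depth h = y·sinθ with sinθ = 0.466387.
The centroid lies 3.6/2 = 1.8 m below the top edge, so y_c = 2.8 + 1.8 = 4.6 m and h_c = 4.6 × 0.466387 = 2.14538 m.
A = 2.16 × 3.6 = 7.776 m².
Resultant F = γ·h_c·A = 12.3606 × 2.14538 × 7.776 = 206.205 kN.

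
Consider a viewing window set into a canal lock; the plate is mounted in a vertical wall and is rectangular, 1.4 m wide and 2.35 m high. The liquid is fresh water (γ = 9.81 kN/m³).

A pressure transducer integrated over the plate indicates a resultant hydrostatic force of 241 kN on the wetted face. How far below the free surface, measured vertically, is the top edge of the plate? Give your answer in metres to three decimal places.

d_top ≈ 6.292 m

γ = 9.81 kN/m³.
A = 1.4 × 2.35 = 3.29 m².
From F = γ·h_c·A, the centroid depth is h_c = 241/(9.81 × 3.29) = 7.4671 m.
The centroid lies 2.35/2 = 1.175 m below the top edge, so the top edge sits at h_top = 7.4671 − 1.175 = 6.2921 m below the surface.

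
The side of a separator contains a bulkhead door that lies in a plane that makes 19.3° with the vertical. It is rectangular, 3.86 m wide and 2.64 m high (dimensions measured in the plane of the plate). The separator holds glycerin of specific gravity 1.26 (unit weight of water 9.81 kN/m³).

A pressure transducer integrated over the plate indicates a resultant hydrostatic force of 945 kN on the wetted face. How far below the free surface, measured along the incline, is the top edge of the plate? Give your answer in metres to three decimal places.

γ = 1.26 × 9.81 = 12.3606 kN/m³.
A = 3.86 × 2.64 = 10.1904 m².
From F = γ·h_c·A, the centroid depth is h_c = 945/(12.3606 × 10.1904) = 7.50241 m.
The plate makes 19.3° with the vertical, i.e. θ = 90° − 19.3° = 70.7° to the horizontal. Measuring y along the incline from the free-surface line, vertical depth h = y·sinθ with sinθ = 0.943801.
Along the incline, y_c = h_c/sinθ = 7.50241/0.943801 = 7.94914 m.
The centroid lies 2.64/2 = 1.32 m below the top edge, so the top edge sits at y_top = 7.94914 − 1.32 = 6.62914 m along the incline.

y_top ≈ 6.629 m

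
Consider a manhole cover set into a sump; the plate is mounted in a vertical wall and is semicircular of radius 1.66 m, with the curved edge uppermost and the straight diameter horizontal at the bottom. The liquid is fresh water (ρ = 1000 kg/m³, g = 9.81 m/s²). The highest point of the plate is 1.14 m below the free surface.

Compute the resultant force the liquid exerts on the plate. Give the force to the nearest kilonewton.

γ = ρg = 1000 × 9.81 = 9810 N/m³ = 9.81 kN/m³.
The centroid lies 4r/(3π) = 0.704526 m above the diameter, so r − 4r/(3π) = 1.66 − 0.704526 = 0.955474 m below the topmost point, so the centroid depth is h_c = 1.14 + 0.955474 = 2.09547 m.
A = πr²/2 = π × 1.66²/2 = 4.32849 m².
Resultant F = γ·h_c·A = 9.81 × 2.09547 × 4.32849 = 88.9789 kN.

F ≈ 89 kN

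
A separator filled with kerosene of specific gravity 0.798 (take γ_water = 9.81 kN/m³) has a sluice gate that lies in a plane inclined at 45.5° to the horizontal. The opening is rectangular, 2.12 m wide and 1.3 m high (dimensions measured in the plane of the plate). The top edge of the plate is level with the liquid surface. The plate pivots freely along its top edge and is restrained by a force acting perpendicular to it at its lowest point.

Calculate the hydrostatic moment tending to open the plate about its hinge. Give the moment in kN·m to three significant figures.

M ≈ 8.67 kN·m

γ = 0.798 × 9.81 = 7.82838 kN/m³.
Let θ = 45.5° be the plate's angle to the horizontal; measure y along the incline from where the plane meets the free surface. Vertical depth h = y·sinθ with sinθ = 0.713250.
The centroid lies 1.3/2 = 0.65 m below the top edge, so y_c = 0.65 m and h_c = 0.65 × 0.713250 = 0.463613 m.
A = 2.12 × 1.3 = 2.756 m².
Resultant F = γ·h_c·A = 7.82838 × 0.463613 × 2.756 = 10.0025 kN.
I_c = b·h³/12 = 2.12 × 1.3³/12 = 0.388137 m⁴.
Centre of pressure: y_p = y_c + I_c/(y_c·A) = 0.65 + 0.388137/(0.65 × 2.756) = 0.65 + 0.216667 = 0.866667 m along the plane.
The resultant acts 0.65 + 0.216667 = 0.866667 m (along the plate) below the hinge at the top edge, so the moment about the hinge is M = F × 0.866667 = 10.0025 × 0.866667 = 8.66884 kN·m.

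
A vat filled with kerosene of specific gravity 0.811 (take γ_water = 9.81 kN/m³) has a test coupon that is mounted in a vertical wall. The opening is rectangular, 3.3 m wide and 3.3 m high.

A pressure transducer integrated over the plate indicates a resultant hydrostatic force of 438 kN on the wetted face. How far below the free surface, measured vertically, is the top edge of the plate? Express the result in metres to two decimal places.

γ = 0.811 × 9.81 = 7.95591 kN/m³.
A = 3.3 × 3.3 = 10.89 m².
From F = γ·h_c·A, the centroid depth is h_c = 438/(7.95591 × 10.89) = 5.05541 m.
The centroid lies 3.3/2 = 1.65 m below the top edge, so the top edge sits at h_top = 5.05541 − 1.65 = 3.40541 m below the surface.

d_top ≈ 3.41 m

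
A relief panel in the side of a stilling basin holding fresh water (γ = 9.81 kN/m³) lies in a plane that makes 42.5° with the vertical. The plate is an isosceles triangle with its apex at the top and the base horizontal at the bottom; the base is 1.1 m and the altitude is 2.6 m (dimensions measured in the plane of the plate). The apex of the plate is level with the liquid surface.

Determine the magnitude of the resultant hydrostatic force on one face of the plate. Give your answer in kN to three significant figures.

F ≈ 17.9 kN

γ = 9.81 kN/m³.
The plate makes 42.5° with the vertical, i.e. θ = 90° − 42.5° = 47.5° to the horizontal. Measuring y along the incline from the free-surface line, vertical depth h = y·sinθ with sinθ = 0.737277.
With the apex up, the centroid sits 2h/3 = 2 × 2.6/3 = 1.73333 m below the apex, so y_c = 1.73333 m and h_c = 1.73333 × 0.737277 = 1.27794 m.
A = ½ × 1.1 × 2.6 = 1.43 m².
Resultant F = γ·h_c·A = 9.81 × 1.27794 × 1.43 = 17.9273 kN.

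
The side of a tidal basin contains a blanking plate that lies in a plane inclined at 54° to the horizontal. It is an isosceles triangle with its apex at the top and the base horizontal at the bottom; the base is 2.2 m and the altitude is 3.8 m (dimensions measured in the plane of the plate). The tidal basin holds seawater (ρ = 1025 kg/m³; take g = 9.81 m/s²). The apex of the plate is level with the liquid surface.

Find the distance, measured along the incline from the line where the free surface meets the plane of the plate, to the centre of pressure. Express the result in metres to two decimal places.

γ = ρg = 1025 × 9.81 / 1000 = 10.05525 kN/m³.
Let θ = 54° be the plate's angle to the horizontal; measure y along the incline from where the plane meets the free surface. Vertical depth h = y·sinθ with sinθ = 0.809017.
With the apex up, the centroid sits 2h/3 = 2 × 3.8/3 = 2.53333 m below the apex, so y_c = 2.53333 m and h_c = 2.53333 × 0.809017 = 2.04951 m.
A = ½ × 2.2 × 3.8 = 4.18 m².
Resultant F = γ·h_c·A = 10.05525 × 2.04951 × 4.18 = 86.1428 kN.
I_c = b·h³/36 = 2.2 × 3.8³/36 = 3.35329 m⁴.
Centre of pressure: y_p = y_c + I_c/(y_c·A) = 2.53333 + 3.35329/(2.53333 × 4.18) = 2.53333 + 0.316667 = 2.85 m along the plane.

y_p = 2.85 m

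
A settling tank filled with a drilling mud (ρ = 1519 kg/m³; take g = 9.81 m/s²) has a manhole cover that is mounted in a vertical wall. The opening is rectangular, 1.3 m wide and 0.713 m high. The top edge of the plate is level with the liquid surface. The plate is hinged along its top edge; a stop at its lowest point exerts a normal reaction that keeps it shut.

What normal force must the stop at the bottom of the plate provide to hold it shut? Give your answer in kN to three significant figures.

P ≈ 3.28 kN

γ = ρg = 1519 × 9.81 / 1000 = 14.90139 kN/m³.
The centroid lies 0.713/2 = 0.3565 m below the top edge, so the centroid depth is h_c = 0.3565 m.
A = 1.3 × 0.713 = 0.9269 m².
Resultant F = γ·h_c·A = 14.90139 × 0.3565 × 0.9269 = 4.92401 kN.
I_c = b·h³/12 = 1.3 × 0.713³/12 = 0.0392673 m⁴.
Centre of pressure: y_p = y_c + I_c/(y_c·A) = 0.3565 + 0.0392673/(0.3565 × 0.9269) = 0.3565 + 0.118833 = 0.475333 m along the plane.
The resultant acts 0.3565 + 0.118833 = 0.475333 m (along the plate) below the hinge at the top edge, so the moment about the hinge is M = F × 0.475333 = 4.92401 × 0.475333 = 2.34054 kN·m.
A normal force at the bottom, 0.713 m from the hinge, must supply this moment: P = 2.34054/0.713 = 3.28266 kN.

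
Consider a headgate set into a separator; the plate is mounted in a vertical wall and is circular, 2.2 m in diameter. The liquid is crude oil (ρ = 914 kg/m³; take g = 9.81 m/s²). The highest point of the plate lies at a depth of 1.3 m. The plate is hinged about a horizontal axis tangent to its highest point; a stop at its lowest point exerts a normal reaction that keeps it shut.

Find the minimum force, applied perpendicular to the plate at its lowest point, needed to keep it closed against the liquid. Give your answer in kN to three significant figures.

γ = ρg = 914 × 9.81 / 1000 = 8.96634 kN/m³.
The centroid is at the centre, 1.1 m below the top of the plate, so the centroid depth is h_c = 1.3 + 1.1 = 2.4 m.
A = π(1.1)² = 3.80133 m².
Resultant F = γ·h_c·A = 8.96634 × 2.4 × 3.80133 = 81.8016 kN.
I_c = πr⁴/4 = π × 1.1⁴/4 = 1.1499 m⁴.
Centre of pressure: y_p = y_c + I_c/(y_c·A) = 2.4 + 1.1499/(2.4 × 3.80133) = 2.4 + 0.126041 = 2.52604 m along the plane.
The resultant acts 1.1 + 0.126041 = 1.22604 m (along the plate) below the hinge at the top edge, so the moment about the hinge is M = F × 1.22604 = 81.8016 × 1.22604 = 100.292 kN·m.
A normal force at the bottom, 2.2 m from the hinge, must supply this moment: P = 100.292/2.2 = 45.5873 kN.

P ≈ 45.6 kN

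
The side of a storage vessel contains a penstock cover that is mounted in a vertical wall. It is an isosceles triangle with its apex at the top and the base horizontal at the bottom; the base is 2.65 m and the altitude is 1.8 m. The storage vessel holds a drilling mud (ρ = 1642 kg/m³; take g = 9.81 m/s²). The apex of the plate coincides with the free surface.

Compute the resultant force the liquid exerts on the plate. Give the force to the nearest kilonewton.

F ≈ 46 kN

γ = ρg = 1642 × 9.81 / 1000 = 16.10802 kN/m³.
With the apex up, the centroid sits 2h/3 = 2 × 1.8/3 = 1.2 m below the apex, so the centroid depth is h_c = 1.2 m.
A = ½ × 2.65 × 1.8 = 2.385 m².
Resultant F = γ·h_c·A = 16.10802 × 1.2 × 2.385 = 46.1012 kN.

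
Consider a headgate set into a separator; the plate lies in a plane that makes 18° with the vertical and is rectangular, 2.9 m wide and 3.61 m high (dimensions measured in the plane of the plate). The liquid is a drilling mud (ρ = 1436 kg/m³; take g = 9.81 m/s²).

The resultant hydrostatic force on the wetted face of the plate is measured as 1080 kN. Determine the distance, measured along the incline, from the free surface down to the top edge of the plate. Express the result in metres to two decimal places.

γ = ρg = 1436 × 9.81 / 1000 = 14.08716 kN/m³.
A = 2.9 × 3.61 = 10.469 m².
From F = γ·h_c·A, the centroid depth is h_c = 1080/(14.08716 × 10.469) = 7.3231 m.
The plate makes 18° with the vertical, i.e. θ = 90° − 18° = 72° to the horizontal. Measuring y along the incline from the free-surface line, vertical depth h = y·sinθ with sinθ = 0.951057.
Along the incline, y_c = h_c/sinθ = 7.3231/0.951057 = 7.69996 m.
The centroid lies 3.61/2 = 1.805 m below the top edge, so the top edge sits at y_top = 7.69996 − 1.805 = 5.89496 m along the incline.

y_top ≈ 5.89 m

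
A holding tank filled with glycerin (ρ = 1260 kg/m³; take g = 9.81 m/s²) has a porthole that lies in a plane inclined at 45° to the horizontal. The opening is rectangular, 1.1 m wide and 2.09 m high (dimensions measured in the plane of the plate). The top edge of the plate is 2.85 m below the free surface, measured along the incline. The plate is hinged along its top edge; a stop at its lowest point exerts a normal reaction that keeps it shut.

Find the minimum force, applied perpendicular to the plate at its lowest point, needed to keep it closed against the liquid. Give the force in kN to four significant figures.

P ≈ 42.63 kN

γ = ρg = 1260 × 9.81 / 1000 = 12.3606 kN/m³.
Let θ = 45° be the plate's angle to the horizontal; measure y along the incline from where the plane meets the free surface. Vertical depth h = y·sinθ with sinθ = 0.707107.
The centroid lies 2.09/2 = 1.045 m below the top edge, so y_c = 2.85 + 1.045 = 3.895 m and h_c = 3.895 × 0.707107 = 2.75418 m.
A = 1.1 × 2.09 = 2.299 m².
Resultant F = γ·h_c·A = 12.3606 × 2.75418 × 2.299 = 78.2656 kN.
I_c = b·h³/12 = 1.1 × 2.09³/12 = 0.836855 m⁴.
Centre of pressure: y_p = y_c + I_c/(y_c·A) = 3.895 + 0.836855/(3.895 × 2.299) = 3.895 + 0.0934553 = 3.98846 m along the plane.
The resultant acts 1.045 + 0.0934553 = 1.13846 m (along the plate) below the hinge at the top edge, so the moment about the hinge is M = F × 1.13846 = 78.2656 × 1.13846 = 89.1023 kN·m.
A normal force at the bottom, 2.09 m from the hinge, must supply this moment: P = 89.1023/2.09 = 42.6327 kN.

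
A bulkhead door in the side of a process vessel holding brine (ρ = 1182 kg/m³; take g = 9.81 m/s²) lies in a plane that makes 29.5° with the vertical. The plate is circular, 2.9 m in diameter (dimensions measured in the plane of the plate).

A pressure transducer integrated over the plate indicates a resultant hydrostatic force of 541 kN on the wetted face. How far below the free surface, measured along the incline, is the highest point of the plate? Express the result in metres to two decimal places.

γ = ρg = 1182 × 9.81 / 1000 = 11.59542 kN/m³.
A = π(1.45)² = 6.6052 m².
From F = γ·h_c·A, the centroid depth is h_c = 541/(11.59542 × 6.6052) = 7.06358 m.
The plate makes 29.5° with the vertical, i.e. θ = 90° − 29.5° = 60.5° to the horizontal. Measuring y along the incline from the free-surface line, vertical depth h = y·sinθ with sinθ = 0.870356.
Along the incline, y_c = h_c/sinθ = 7.06358/0.870356 = 8.11574 m.
The centroid is at the centre, 1.45 m below the top of the plate, so the highest point sits at y_top = 8.11574 − 1.45 = 6.66574 m along the incline.

y_top ≈ 6.67 m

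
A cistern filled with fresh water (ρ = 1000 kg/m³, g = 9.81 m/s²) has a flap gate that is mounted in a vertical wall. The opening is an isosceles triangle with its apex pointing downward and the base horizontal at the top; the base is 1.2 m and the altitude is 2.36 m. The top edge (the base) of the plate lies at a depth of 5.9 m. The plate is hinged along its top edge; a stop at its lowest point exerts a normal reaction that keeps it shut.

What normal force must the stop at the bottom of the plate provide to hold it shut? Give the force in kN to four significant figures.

P ≈ 32.78 kN

γ = ρg = 1000 × 9.81 = 9810 N/m³ = 9.81 kN/m³.
With the apex down, the centroid sits h/3 = 2.36/3 = 0.786667 m below the base (the top edge), so the centroid depth is h_c = 5.9 + 0.786667 = 6.68667 m.
A = ½ × 1.2 × 2.36 = 1.416 m².
Resultant F = γ·h_c·A = 9.81 × 6.68667 × 1.416 = 92.8843 kN.
I_c = b·h³/36 = 1.2 × 2.36³/36 = 0.438142 m⁴.
Centre of pressure: y_p = y_c + I_c/(y_c·A) = 6.68667 + 0.438142/(6.68667 × 1.416) = 6.68667 + 0.0462745 = 6.73294 m along the plane.
The resultant acts 0.786667 + 0.0462745 = 0.832942 m (along the plate) below the hinge at the top edge, so the moment about the hinge is M = F × 0.832942 = 92.8843 × 0.832942 = 77.3672 kN·m.
A normal force at the bottom, 2.36 m from the hinge, must supply this moment: P = 77.3672/2.36 = 32.7827 kN.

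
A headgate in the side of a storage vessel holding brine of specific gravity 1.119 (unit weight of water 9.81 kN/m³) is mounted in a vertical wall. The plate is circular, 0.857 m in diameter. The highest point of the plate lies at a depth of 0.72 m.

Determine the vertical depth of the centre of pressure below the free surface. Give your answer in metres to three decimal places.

h_p = 1.188 m

γ = 1.119 × 9.81 = 10.97739 kN/m³.
The centroid is at the centre, 0.4285 m below the top of the plate, so the centroid depth is h_c = 0.72 + 0.4285 = 1.1485 m.
A = π(0.4285)² = 0.576835 m².
Resultant F = γ·h_c·A = 10.97739 × 1.1485 × 0.576835 = 7.27247 kN.
I_c = πr⁴/4 = π × 0.4285⁴/4 = 0.0264785 m⁴.
Centre of pressure: y_p = y_c + I_c/(y_c·A) = 1.1485 + 0.0264785/(1.1485 × 0.576835) = 1.1485 + 0.0399678 = 1.18847 m along the plane.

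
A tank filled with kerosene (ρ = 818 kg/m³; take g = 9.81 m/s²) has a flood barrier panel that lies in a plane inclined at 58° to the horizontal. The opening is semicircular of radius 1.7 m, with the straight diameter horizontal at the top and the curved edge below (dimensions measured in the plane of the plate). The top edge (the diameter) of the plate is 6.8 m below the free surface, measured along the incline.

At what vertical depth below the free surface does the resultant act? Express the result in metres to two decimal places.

h_p = 6.40 m

γ = ρg = 818 × 9.81 / 1000 = 8.02458 kN/m³.
Let θ = 58° be the plate's angle to the horizontal; measure y along the incline from where the plane meets the free surface. Vertical depth h = y·sinθ with sinθ = 0.848048.
The centroid of a semicircle lies 4r/(3π) = 0.721502 m from the diameter, here below the top edge, so y_c = 6.8 + 0.721502 = 7.5215 m and h_c = 7.5215 × 0.848048 = 6.37859 m.
A = πr²/2 = π × 1.7²/2 = 4.5396 m².
Resultant F = γ·h_c·A = 8.02458 × 6.37859 × 4.5396 = 232.362 kN.
I_c = (π/8 − 8/(9π))·r⁴ = 0.109757 × 1.7⁴ = 0.916701 m⁴.
Centre of pressure: y_p = y_c + I_c/(y_c·A) = 7.5215 + 0.916701/(7.5215 × 4.5396) = 7.5215 + 0.0268476 = 7.54835 m along the plane.
Vertically, h_p = y_p·sinθ = 7.54835 × 0.848048 = 6.40136 m.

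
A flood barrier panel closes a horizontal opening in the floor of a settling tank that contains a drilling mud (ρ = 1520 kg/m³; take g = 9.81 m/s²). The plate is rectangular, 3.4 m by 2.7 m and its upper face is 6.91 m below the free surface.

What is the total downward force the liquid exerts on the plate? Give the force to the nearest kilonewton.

F ≈ 946 kN

γ = ρg = 1520 × 9.81 / 1000 = 14.9112 kN/m³.
The plate is horizontal, so pressure is uniform at p = γ·h = 14.9112 × 6.91 = 103.036 kN/m².
A = 3.4 × 2.7 = 9.18 m².
F = p·A = 103.036 × 9.18 = 945.87 kN.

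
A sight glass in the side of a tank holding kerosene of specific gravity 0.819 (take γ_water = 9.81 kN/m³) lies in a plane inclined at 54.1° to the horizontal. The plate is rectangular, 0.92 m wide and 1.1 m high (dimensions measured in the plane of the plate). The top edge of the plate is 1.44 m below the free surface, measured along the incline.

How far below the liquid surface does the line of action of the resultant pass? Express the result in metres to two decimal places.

γ = 0.819 × 9.81 = 8.03439 kN/m³.
Let θ = 54.1° be the plate's angle to the horizontal; measure y along the incline from where the plane meets the free surface. Vertical depth h = y·sinθ with sinθ = 0.810042.
The centroid lies 1.1/2 = 0.55 m below the top edge, so y_c = 1.44 + 0.55 = 1.99 m and h_c = 1.99 × 0.810042 = 1.61198 m.
A = 0.92 × 1.1 = 1.012 m².
Resultant F = γ·h_c·A = 8.03439 × 1.61198 × 1.012 = 13.1067 kN.
I_c = b·h³/12 = 0.92 × 1.1³/12 = 0.102043 m⁴.
Centre of pressure: y_p = y_c + I_c/(y_c·A) = 1.99 + 0.102043/(1.99 × 1.012) = 1.99 + 0.0506699 = 2.04067 m along the plane.
Vertically, h_p = y_p·sinθ = 2.04067 × 0.810042 = 1.65303 m.

h_p = 1.65 m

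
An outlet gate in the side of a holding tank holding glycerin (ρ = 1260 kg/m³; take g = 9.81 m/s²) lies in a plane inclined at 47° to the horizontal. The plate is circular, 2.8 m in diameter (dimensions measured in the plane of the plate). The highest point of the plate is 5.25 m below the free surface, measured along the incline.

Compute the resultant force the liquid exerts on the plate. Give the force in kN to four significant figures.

γ = ρg = 1260 × 9.81 / 1000 = 12.3606 kN/m³.
Let θ = 47° be the plate's angle to the horizontal; measure y along the incline from where the plane meets the free surface. Vertical depth h = y·sinθ with sinθ = 0.731354.
The centroid is at the centre, 1.4 m below the top of the plate, so y_c = 5.25 + 1.4 = 6.65 m and h_c = 6.65 × 0.731354 = 4.8635 m.
A = π(1.4)² = 6.15752 m².
Resultant F = γ·h_c·A = 12.3606 × 4.8635 × 6.15752 = 370.164 kN.

F ≈ 370.2 kN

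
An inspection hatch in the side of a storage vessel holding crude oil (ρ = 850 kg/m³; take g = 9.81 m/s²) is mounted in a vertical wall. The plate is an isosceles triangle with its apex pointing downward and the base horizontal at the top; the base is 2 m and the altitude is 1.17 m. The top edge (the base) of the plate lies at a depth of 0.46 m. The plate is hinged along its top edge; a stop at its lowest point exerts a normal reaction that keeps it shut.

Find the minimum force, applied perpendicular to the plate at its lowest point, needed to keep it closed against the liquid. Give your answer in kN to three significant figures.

P ≈ 3.40 kN

γ = ρg = 850 × 9.81 / 1000 = 8.3385 kN/m³.
With the apex down, the centroid sits h/3 = 1.17/3 = 0.39 m below the base (the top edge), so the centroid depth is h_c = 0.46 + 0.39 = 0.85 m.
A = ½ × 2 × 1.17 = 1.17 m².
Resultant F = γ·h_c·A = 8.3385 × 0.85 × 1.17 = 8.29264 kN.
I_c = b·h³/36 = 2 × 1.17³/36 = 0.0889785 m⁴.
Centre of pressure: y_p = y_c + I_c/(y_c·A) = 0.85 + 0.0889785/(0.85 × 1.17) = 0.85 + 0.0894706 = 0.939471 m along the plane.
The resultant acts 0.39 + 0.0894706 = 0.479471 m (along the plate) below the hinge at the top edge, so the moment about the hinge is M = F × 0.479471 = 8.29264 × 0.479471 = 3.97608 kN·m.
A normal force at the bottom, 1.17 m from the hinge, must supply this moment: P = 3.97608/1.17 = 3.39836 kN.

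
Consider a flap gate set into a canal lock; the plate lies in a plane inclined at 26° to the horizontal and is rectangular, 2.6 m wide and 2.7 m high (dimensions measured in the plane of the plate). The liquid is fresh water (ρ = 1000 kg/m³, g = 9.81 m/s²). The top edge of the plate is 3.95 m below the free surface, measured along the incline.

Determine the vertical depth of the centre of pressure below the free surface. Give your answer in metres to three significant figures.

γ = ρg = 1000 × 9.81 = 9810 N/m³ = 9.81 kN/m³.
Let θ = 26° be the plate's angle to the horizontal; measure y along the incline from where the plane meets the free surface. Vertical depth h = y·sinθ with sinθ = 0.438371.
The centroid lies 2.7/2 = 1.35 m below the top edge, so y_c = 3.95 + 1.35 = 5.3 m and h_c = 5.3 × 0.438371 = 2.32337 m.
A = 2.6 × 2.7 = 7.02 m².
Resultant F = γ·h_c·A = 9.81 × 2.32337 × 7.02 = 160.002 kN.
I_c = b·h³/12 = 2.6 × 2.7³/12 = 4.26465 m⁴.
Centre of pressure: y_p = y_c + I_c/(y_c·A) = 5.3 + 4.26465/(5.3 × 7.02) = 5.3 + 0.114623 = 5.41462 m along the plane.
Vertically, h_p = y_p·sinθ = 5.41462 × 0.438371 = 2.37361 m.

h_p = 2.37 m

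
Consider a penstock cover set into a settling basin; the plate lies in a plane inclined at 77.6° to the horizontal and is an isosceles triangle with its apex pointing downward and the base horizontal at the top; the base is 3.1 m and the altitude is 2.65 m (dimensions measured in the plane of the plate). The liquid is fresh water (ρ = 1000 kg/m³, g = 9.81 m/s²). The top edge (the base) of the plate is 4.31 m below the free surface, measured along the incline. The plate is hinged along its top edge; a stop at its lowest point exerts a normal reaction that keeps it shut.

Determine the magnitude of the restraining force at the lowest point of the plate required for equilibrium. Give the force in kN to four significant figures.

γ = ρg = 1000 × 9.81 = 9810 N/m³ = 9.81 kN/m³.
Let θ = 77.6° be the plate's angle to the horizontal; measure y along the incline from where the plane meets the free surface. Vertical depth h = y·sinθ with sinθ = 0.976672.
With the apex down, the centroid sits h/3 = 2.65/3 = 0.883333 m below the base (the top edge), so y_c = 4.31 + 0.883333 = 5.19333 m and h_c = 5.19333 × 0.976672 = 5.07218 m.
A = ½ × 3.1 × 2.65 = 4.1075 m².
Resultant F = γ·h_c·A = 9.81 × 5.07218 × 4.1075 = 204.381 kN.
I_c = b·h³/36 = 3.1 × 2.65³/36 = 1.6025 m⁴.
Centre of pressure: y_p = y_c + I_c/(y_c·A) = 5.19333 + 1.6025/(5.19333 × 4.1075) = 5.19333 + 0.0751233 = 5.26845 m along the plane.
The resultant acts 0.883333 + 0.0751233 = 0.958456 m (along the plate) below the hinge at the top edge, so the moment about the hinge is M = F × 0.958456 = 204.381 × 0.958456 = 195.89 kN·m.
A normal force at the bottom, 2.65 m from the hinge, must supply this moment: P = 195.89/2.65 = 73.9208 kN.

P ≈ 73.92 kN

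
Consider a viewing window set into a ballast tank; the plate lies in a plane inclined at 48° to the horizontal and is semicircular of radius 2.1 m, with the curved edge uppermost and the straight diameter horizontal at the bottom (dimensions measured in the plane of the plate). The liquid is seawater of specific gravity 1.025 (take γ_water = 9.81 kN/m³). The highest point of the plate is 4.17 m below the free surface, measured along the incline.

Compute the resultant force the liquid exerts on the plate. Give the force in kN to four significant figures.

F ≈ 278.4 kN

γ = 1.025 × 9.81 = 10.05525 kN/m³.
Let θ = 48° be the plate's angle to the horizontal; measure y along the incline from where the plane meets the free surface. Vertical depth h = y·sinθ with sinθ = 0.743145.
The centroid lies 4r/(3π) = 0.891268 m above the diameter, so r − 4r/(3π) = 2.1 − 0.891268 = 1.20873 m below the topmost point, so y_c = 4.17 + 1.20873 = 5.37873 m and h_c = 5.37873 × 0.743145 = 3.99718 m.
A = πr²/2 = π × 2.1²/2 = 6.92721 m².
Resultant F = γ·h_c·A = 10.05525 × 3.99718 × 6.92721 = 278.423 kN.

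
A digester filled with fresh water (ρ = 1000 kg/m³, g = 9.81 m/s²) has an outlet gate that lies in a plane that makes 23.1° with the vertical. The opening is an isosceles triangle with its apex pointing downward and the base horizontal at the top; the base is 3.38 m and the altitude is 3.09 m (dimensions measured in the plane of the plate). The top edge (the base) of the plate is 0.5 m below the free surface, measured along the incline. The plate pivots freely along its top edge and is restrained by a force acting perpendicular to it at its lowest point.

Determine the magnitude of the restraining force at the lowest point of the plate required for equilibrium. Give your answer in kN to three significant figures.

P ≈ 32.1 kN

γ = ρg = 1000 × 9.81 = 9810 N/m³ = 9.81 kN/m³.
The plate makes 23.1° with the vertical, i.e. θ = 90° − 23.1° = 66.9° to the horizontal. Measuring y along the incline from the free-surface line, vertical depth h = y·sinθ with sinθ = 0.919821.
With the apex down, the centroid sits h/3 = 3.09/3 = 1.03 m below the base (the top edge), so y_c = 0.5 + 1.03 = 1.53 m and h_c = 1.53 × 0.919821 = 1.40733 m.
A = ½ × 3.38 × 3.09 = 5.2221 m².
Resultant F = γ·h_c·A = 9.81 × 1.40733 × 5.2221 = 72.0958 kN.
I_c = b·h³/36 = 3.38 × 3.09³/36 = 2.77006 m⁴.
Centre of pressure: y_p = y_c + I_c/(y_c·A) = 1.53 + 2.77006/(1.53 × 5.2221) = 1.53 + 0.346699 = 1.8767 m along the plane.
The resultant acts 1.03 + 0.346699 = 1.3767 m (along the plate) below the hinge at the top edge, so the moment about the hinge is M = F × 1.3767 = 72.0958 × 1.3767 = 99.2543 kN·m.
A normal force at the bottom, 3.09 m from the hinge, must supply this moment: P = 99.2543/3.09 = 32.1211 kN.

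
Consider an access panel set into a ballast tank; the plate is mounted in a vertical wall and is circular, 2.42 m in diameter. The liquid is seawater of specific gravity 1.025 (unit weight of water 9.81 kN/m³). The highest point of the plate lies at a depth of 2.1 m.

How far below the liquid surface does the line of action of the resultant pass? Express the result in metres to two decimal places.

h_p = 3.42 m

γ = 1.025 × 9.81 = 10.05525 kN/m³.
The centroid is at the centre, 1.21 m below the top of the plate, so the centroid depth is h_c = 2.1 + 1.21 = 3.31 m.
A = π(1.21)² = 4.59961 m².
Resultant F = γ·h_c·A = 10.05525 × 3.31 × 4.59961 = 153.088 kN.
I_c = πr⁴/4 = π × 1.21⁴/4 = 1.68357 m⁴.
Centre of pressure: y_p = y_c + I_c/(y_c·A) = 3.31 + 1.68357/(3.31 × 4.59961) = 3.31 + 0.110581 = 3.42058 m along the plane.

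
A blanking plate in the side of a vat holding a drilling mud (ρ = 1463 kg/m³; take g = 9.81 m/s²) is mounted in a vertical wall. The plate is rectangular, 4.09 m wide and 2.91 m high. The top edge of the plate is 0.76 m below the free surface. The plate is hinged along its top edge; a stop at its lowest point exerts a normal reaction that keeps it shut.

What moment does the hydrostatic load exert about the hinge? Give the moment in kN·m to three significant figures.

γ = ρg = 1463 × 9.81 / 1000 = 14.35203 kN/m³.
The centroid lies 2.91/2 = 1.455 m below the top edge, so the centroid depth is h_c = 0.76 + 1.455 = 2.215 m.
A = 4.09 × 2.91 = 11.9019 m².
Resultant F = γ·h_c·A = 14.35203 × 2.215 × 11.9019 = 378.358 kN.
I_c = b·h³/12 = 4.09 × 2.91³/12 = 8.39887 m⁴.
Centre of pressure: y_p = y_c + I_c/(y_c·A) = 2.215 + 8.39887/(2.215 × 11.9019) = 2.215 + 0.318589 = 2.53359 m along the plane.
The resultant acts 1.455 + 0.318589 = 1.77359 m (along the plate) below the hinge at the top edge, so the moment about the hinge is M = F × 1.77359 = 378.358 × 1.77359 = 671.052 kN·m.

M ≈ 671 kN·m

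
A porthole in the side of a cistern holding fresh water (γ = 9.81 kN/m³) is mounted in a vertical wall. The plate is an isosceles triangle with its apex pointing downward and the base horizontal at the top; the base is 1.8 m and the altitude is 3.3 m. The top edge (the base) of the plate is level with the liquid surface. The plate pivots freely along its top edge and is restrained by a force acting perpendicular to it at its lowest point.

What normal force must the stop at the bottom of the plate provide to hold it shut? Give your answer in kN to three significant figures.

P ≈ 16.0 kN

γ = 9.81 kN/m³.
With the apex down, the centroid sits h/3 = 3.3/3 = 1.1 m below the base (the top edge), so the centroid depth is h_c = 1.1 m.
A = ½ × 1.8 × 3.3 = 2.97 m².
Resultant F = γ·h_c·A = 9.81 × 1.1 × 2.97 = 32.0493 kN.
I_c = b·h³/36 = 1.8 × 3.3³/36 = 1.79685 m⁴.
Centre of pressure: y_p = y_c + I_c/(y_c·A) = 1.1 + 1.79685/(1.1 × 2.97) = 1.1 + 0.55 = 1.65 m along the plane.
The resultant acts 1.1 + 0.55 = 1.65 m (along the plate) below the hinge at the top edge, so the moment about the hinge is M = F × 1.65 = 32.0493 × 1.65 = 52.8813 kN·m.
A normal force at the bottom, 3.3 m from the hinge, must supply this moment: P = 52.8813/3.3 = 16.0246 kN.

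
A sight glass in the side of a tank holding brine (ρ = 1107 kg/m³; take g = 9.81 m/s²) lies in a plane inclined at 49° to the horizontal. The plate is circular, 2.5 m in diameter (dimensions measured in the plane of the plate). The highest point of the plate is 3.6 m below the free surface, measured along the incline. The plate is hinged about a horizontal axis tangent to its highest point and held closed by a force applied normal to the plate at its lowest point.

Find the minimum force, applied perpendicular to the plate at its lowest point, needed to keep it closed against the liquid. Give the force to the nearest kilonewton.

P ≈ 104 kN

γ = ρg = 1107 × 9.81 / 1000 = 10.85967 kN/m³.
Let θ = 49° be the plate's angle to the horizontal; measure y along the incline from where the plane meets the free surface. Vertical depth h = y·sinθ with sinθ = 0.754710.
The centroid is at the centre, 1.25 m below the top of the plate, so y_c = 3.6 + 1.25 = 4.85 m and h_c = 4.85 × 0.754710 = 3.66034 m.
A = π(1.25)² = 4.90874 m².
Resultant F = γ·h_c·A = 10.85967 × 3.66034 × 4.90874 = 195.123 kN.
I_c = πr⁴/4 = π × 1.25⁴/4 = 1.91748 m⁴.
Centre of pressure: y_p = y_c + I_c/(y_c·A) = 4.85 + 1.91748/(4.85 × 4.90874) = 4.85 + 0.0805414 = 4.93054 m along the plane.
The resultant acts 1.25 + 0.0805414 = 1.33054 m (along the plate) below the hinge at the top edge, so the moment about the hinge is M = F × 1.33054 = 195.123 × 1.33054 = 259.619 kN·m.
A normal force at the bottom, 2.5 m from the hinge, must supply this moment: P = 259.619/2.5 = 103.848 kN.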